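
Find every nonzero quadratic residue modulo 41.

1,2,4,5,8,9,10,16,18,20,21,23,25,31,32,33,36,37,39,40

Square k = 1,…,20 (k and 41−k give the same square):
1²=1, 2²=4, 3²=9, 4²=16, 5²=25, 6²=36, 7²≡8, 8²≡23, 9²≡40, 10²≡18, 11²≡39, 12²≡21, 13²≡5, 14²≡32, 15²≡20, 16²≡10, 17²≡2, 18²≡37, 19²≡33, 20²≡31 (mod 41).
So the quadratic residues mod 41 are {1, 2, 4, 5, 8, 9, 10, 16, 18, 20, 21, 23, 25, 31, 32, 33, 36, 37, 39, 40}.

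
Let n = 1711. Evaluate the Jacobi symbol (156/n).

Pull out 2^2: since 1711 ≡ 7 (mod 8), (2/1711) = +1, so (2/1711)^2 = +1.
Reciprocity: 39 ≡ 3 and 1711 ≡ 3 (mod 4), so (39/1711) = −(1711/39).
Reduce top mod 39: now compute (34/39).
Pull out 2: since 39 ≡ 7 (mod 8), (2/39) = +1.
Reciprocity: 17 ≡ 1 and 39 ≡ 3 (mod 4), so (17/39) = +(39/17).
Reduce top mod 17: now compute (5/17).
Reciprocity: 5 ≡ 1 and 17 ≡ 1 (mod 4), so (5/17) = +(17/5).
Reduce top mod 5: now compute (2/5).
Pull out 2: since 5 ≡ 5 (mod 8), (2/5) = -1.
Reached (1/5) = 1. Collecting the sign flips along the way, the symbol is +1.

1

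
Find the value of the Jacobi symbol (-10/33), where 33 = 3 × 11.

First reduce: -10 ≡ 23 (mod 33).
Reciprocity: 23 ≡ 3 and 33 ≡ 1 (mod 4), so (23/33) = +(33/23).
Reduce top mod 23: now compute (10/23).
Pull out 2: since 23 ≡ 7 (mod 8), (2/23) = +1.
Reciprocity: 5 ≡ 1 and 23 ≡ 3 (mod 4), so (5/23) = +(23/5).
Reduce top mod 5: now compute (3/5).
Reciprocity: 3 ≡ 3 and 5 ≡ 1 (mod 4), so (3/5) = +(5/3).
Reduce top mod 3: now compute (2/3).
Pull out 2: since 3 ≡ 3 (mod 8), (2/3) = -1.
Reached (1/3) = 1. Collecting the sign flips along the way, the symbol is -1.

-1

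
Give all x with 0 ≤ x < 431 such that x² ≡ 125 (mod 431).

Since 431 ≡ 3 (mod 4), a square root of 125 is 125^((431+1)/4) = 125^108 mod 431.
Repeated squaring: 125^2≡109, 125^4≡244, 125^8≡58, 125^16≡347, 125^32≡160, 125^64≡171 (mod 431).
125^108 = 125^(64+32+8+4) ≡ 388 (mod 431).
Check: 388² = 150544 ≡ 125 (mod 431). The two roots are 43 and 388.

43, 388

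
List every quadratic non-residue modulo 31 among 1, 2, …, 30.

3,6,11,12,13,15,17,21,22,23,24,26,27,29,30

Square k = 1,…,15 (k and 31−k give the same square):
1²=1, 2²=4, 3²=9, 4²=16, 5²=25, 6²≡5, 7²≡18, 8²≡2, 9²≡19, 10²≡7, 11²≡28, 12²≡20, 13²≡14, 14²≡10, 15²≡8 (mod 31).
The residues are {1, 2, 4, 5, 7, 8, 9, 10, 14, 16, 18, 19, 20, 25, 28}; the non-residues are the remaining 15 nonzero classes.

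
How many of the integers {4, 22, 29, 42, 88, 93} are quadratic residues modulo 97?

4

(4/97) = +1 → QR.
(22/97) = +1 → QR.
(29/97) = -1 → non-residue.
(42/97) = -1 → non-residue.
(88/97) = +1 → QR.
(93/97) = +1 → QR.
Total quadratic residues among the 6: 4.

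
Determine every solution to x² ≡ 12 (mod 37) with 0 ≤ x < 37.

37 ≡ 1 (mod 4), so we find a root by search.
Trying successive values, 7² = 49 ≡ 12 (mod 37). The other root is 37 − 7 = 30.

7, 30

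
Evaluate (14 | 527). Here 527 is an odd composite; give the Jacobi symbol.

Pull out 2: since 527 ≡ 7 (mod 8), (2/527) = +1.
Reciprocity: 7 ≡ 3 and 527 ≡ 3 (mod 4), so (7/527) = −(527/7).
Reduce top mod 7: now compute (2/7).
Pull out 2: since 7 ≡ 7 (mod 8), (2/7) = +1.
Reached (1/7) = 1. Collecting the sign flips along the way, the symbol is -1.

-1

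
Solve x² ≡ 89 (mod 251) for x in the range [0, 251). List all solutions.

66, 185

Since 251 ≡ 3 (mod 4), a square root of 89 is 89^((251+1)/4) = 89^63 mod 251.
Repeated squaring: 89^2≡140, 89^4≡22, 89^8≡233, 89^16≡73, 89^32≡58 (mod 251).
89^63 = 89^(32+16+8+4+2+1) ≡ 66 (mod 251).
Check: 66² = 4356 ≡ 89 (mod 251). The two roots are 66 and 185.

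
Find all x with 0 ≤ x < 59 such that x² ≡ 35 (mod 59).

Since 59 ≡ 3 (mod 4), a square root of 35 is 35^((59+1)/4) = 35^15 mod 59.
Repeated squaring: 35^2≡45, 35^4≡19, 35^8≡7 (mod 59).
35^15 = 35^(8+4+2+1) ≡ 25 (mod 59).
Check: 25² = 625 ≡ 35 (mod 59). The two roots are 25 and 34.

25, 34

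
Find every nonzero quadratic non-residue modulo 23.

Square k = 1,…,11 (k and 23−k give the same square):
1²=1, 2²=4, 3²=9, 4²=16, 5²≡2, 6²≡13, 7²≡3, 8²≡18, 9²≡12, 10²≡8, 11²≡6 (mod 23).
The residues are {1, 2, 3, 4, 6, 8, 9, 12, 13, 16, 18}; the non-residues are the remaining 11 nonzero classes.

5, 7, 10, 11, 14, 15, 17, 19, 20, 21, 22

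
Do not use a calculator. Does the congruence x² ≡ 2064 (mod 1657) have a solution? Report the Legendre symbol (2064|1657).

First reduce: 2064 ≡ 407 (mod 1657).
Reciprocity: 407 ≡ 3 and 1657 ≡ 1 (mod 4), so (407/1657) = +(1657/407).
Reduce top mod 407: now compute (29/407).
Reciprocity: 29 ≡ 1 and 407 ≡ 3 (mod 4), so (29/407) = +(407/29).
Reduce top mod 29: now compute (1/29).
Reached (1/29) = 1. Collecting the sign flips along the way, the symbol is +1.

1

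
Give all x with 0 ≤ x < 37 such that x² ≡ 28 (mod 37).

18, 19

37 ≡ 1 (mod 4), so we find a root by search.
Trying successive values, 18² = 324 ≡ 28 (mod 37). The other root is 37 − 18 = 19.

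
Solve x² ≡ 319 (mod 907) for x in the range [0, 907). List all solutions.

118, 789

Since 907 ≡ 3 (mod 4), a square root of 319 is 319^((907+1)/4) = 319^227 mod 907.
Repeated squaring: 319^2≡177, 319^4≡491, 319^8≡726, 319^16≡109, 319^32≡90, 319^64≡844, 319^128≡341 (mod 907).
319^227 = 319^(128+64+32+2+1) ≡ 118 (mod 907).
Check: 118² = 13924 ≡ 319 (mod 907). The two roots are 118 and 789.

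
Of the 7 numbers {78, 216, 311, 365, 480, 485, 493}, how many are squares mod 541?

2

(78/541) = +1 → QR.
(216/541) = -1 → non-residue.
(311/541) = -1 → non-residue.
(365/541) = -1 → non-residue.
(480/541) = -1 → non-residue.
(485/541) = -1 → non-residue.
(493/541) = +1 → QR.
Total quadratic residues among the 7: 2.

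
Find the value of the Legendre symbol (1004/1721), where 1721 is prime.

-1

Pull out 2^2: since 1721 ≡ 1 (mod 8), (2/1721) = +1, so (2/1721)^2 = +1.
Reciprocity: 251 ≡ 3 and 1721 ≡ 1 (mod 4), so (251/1721) = +(1721/251).
Reduce top mod 251: now compute (215/251).
Reciprocity: 215 ≡ 3 and 251 ≡ 3 (mod 4), so (215/251) = −(251/215).
Reduce top mod 215: now compute (36/215).
Pull out 2^2: since 215 ≡ 7 (mod 8), (2/215) = +1, so (2/215)^2 = +1.
Reciprocity: 9 ≡ 1 and 215 ≡ 3 (mod 4), so (9/215) = +(215/9).
Reduce top mod 9: now compute (8/9).
Pull out 2^3: since 9 ≡ 1 (mod 8), (2/9) = +1, so (2/9)^3 = +1.
Reached (1/9) = 1. Collecting the sign flips along the way, the symbol is -1.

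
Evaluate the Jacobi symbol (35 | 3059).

0

Reciprocity: 35 ≡ 3 and 3059 ≡ 3 (mod 4), so (35/3059) = −(3059/35).
Reduce top mod 35: now compute (14/35).
Pull out 2: since 35 ≡ 3 (mod 8), (2/35) = -1.
Reciprocity: 7 ≡ 3 and 35 ≡ 3 (mod 4), so (7/35) = −(35/7).
Reduce top mod 7: now compute (0/7).
Top reduces to 0: gcd > 1, so the symbol is 0.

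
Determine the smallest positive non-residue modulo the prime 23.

(2/23) = +1, so 2 is a residue.
(3/23) = +1, so 3 is a residue.
(4/23) = +1, so 4 is a residue.
(5/23) = −1, so 5 is the smallest positive non-residue mod 23.

5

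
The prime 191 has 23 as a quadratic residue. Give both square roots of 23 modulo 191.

65, 126

Since 191 ≡ 3 (mod 4), a square root of 23 is 23^((191+1)/4) = 23^48 mod 191.
Repeated squaring: 23^2≡147, 23^4≡26, 23^8≡103, 23^16≡104, 23^32≡120 (mod 191).
23^48 = 23^(32+16) ≡ 65 (mod 191).
Check: 65² = 4225 ≡ 23 (mod 191). The two roots are 65 and 126.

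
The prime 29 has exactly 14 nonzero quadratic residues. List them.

1 4 5 6 7 9 13 16 20 22 23 24 25 28

Square k = 1,…,14 (k and 29−k give the same square):
1²=1, 2²=4, 3²=9, 4²=16, 5²=25, 6²≡7, 7²≡20, 8²≡6, 9²≡23, 10²≡13, 11²≡5, 12²≡28, 13²≡24, 14²≡22 (mod 29).
So the quadratic residues mod 29 are {1, 4, 5, 6, 7, 9, 13, 16, 20, 22, 23, 24, 25, 28}.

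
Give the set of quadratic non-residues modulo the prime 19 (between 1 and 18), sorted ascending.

2, 3, 8, 10, 12, 13, 14, 15, 18

Square k = 1,…,9 (k and 19−k give the same square):
1²=1, 2²=4, 3²=9, 4²=16, 5²≡6, 6²≡17, 7²≡11, 8²≡7, 9²≡5 (mod 19).
The residues are {1, 4, 5, 6, 7, 9, 11, 16, 17}; the non-residues are the remaining 9 nonzero classes.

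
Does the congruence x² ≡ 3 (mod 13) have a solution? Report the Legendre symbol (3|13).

1

Reciprocity: 3 ≡ 3 and 13 ≡ 1 (mod 4), so (3/13) = +(13/3).
Reduce top mod 3: now compute (1/3).
Reached (1/3) = 1. Collecting the sign flips along the way, the symbol is +1.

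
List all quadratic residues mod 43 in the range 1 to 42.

Square k = 1,…,21 (k and 43−k give the same square):
1²=1, 2²=4, 3²=9, 4²=16, 5²=25, 6²=36, 7²≡6, 8²≡21, 9²≡38, 10²≡14, 11²≡35, 12²≡15, 13²≡40, 14²≡24, 15²≡10, 16²≡41, 17²≡31, 18²≡23, 19²≡17, 20²≡13, 21²≡11 (mod 43).
So the quadratic residues mod 43 are {1, 4, 6, 9, 10, 11, 13, 14, 15, 16, 17, 21, 23, 24, 25, 31, 35, 36, 38, 40, 41}.

1,4,6,9,10,11,13,14,15,16,17,21,23,24,25,31,35,36,38,40,41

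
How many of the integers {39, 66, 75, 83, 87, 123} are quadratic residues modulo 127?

1

(39/127) = -1 → non-residue.
(66/127) = -1 → non-residue.
(75/127) = -1 → non-residue.
(83/127) = -1 → non-residue.
(87/127) = +1 → QR.
(123/127) = -1 → non-residue.
Total quadratic residues among the 6: 1.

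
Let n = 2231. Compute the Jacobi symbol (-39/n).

1

First reduce: -39 ≡ 2192 (mod 2231).
Pull out 2^4: since 2231 ≡ 7 (mod 8), (2/2231) = +1, so (2/2231)^4 = +1.
Reciprocity: 137 ≡ 1 and 2231 ≡ 3 (mod 4), so (137/2231) = +(2231/137).
Reduce top mod 137: now compute (39/137).
Reciprocity: 39 ≡ 3 and 137 ≡ 1 (mod 4), so (39/137) = +(137/39).
Reduce top mod 39: now compute (20/39).
Pull out 2^2: since 39 ≡ 7 (mod 8), (2/39) = +1, so (2/39)^2 = +1.
Reciprocity: 5 ≡ 1 and 39 ≡ 3 (mod 4), so (5/39) = +(39/5).
Reduce top mod 5: now compute (4/5).
Pull out 2^2: since 5 ≡ 5 (mod 8), (2/5) = -1, so (2/5)^2 = +1.
Reached (1/5) = 1. Collecting the sign flips along the way, the symbol is +1.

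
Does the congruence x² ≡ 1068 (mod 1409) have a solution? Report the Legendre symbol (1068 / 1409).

1

Pull out 2^2: since 1409 ≡ 1 (mod 8), (2/1409) = +1, so (2/1409)^2 = +1.
Reciprocity: 267 ≡ 3 and 1409 ≡ 1 (mod 4), so (267/1409) = +(1409/267).
Reduce top mod 267: now compute (74/267).
Pull out 2: since 267 ≡ 3 (mod 8), (2/267) = -1.
Reciprocity: 37 ≡ 1 and 267 ≡ 3 (mod 4), so (37/267) = +(267/37).
Reduce top mod 37: now compute (8/37).
Pull out 2^3: since 37 ≡ 5 (mod 8), (2/37) = -1, so (2/37)^3 = -1.
Reached (1/37) = 1. Collecting the sign flips along the way, the symbol is +1.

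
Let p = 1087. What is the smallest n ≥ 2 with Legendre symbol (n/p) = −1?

(2/1087) = +1, so 2 is a residue.
(3/1087) = −1, so 3 is the smallest positive non-residue mod 1087.

3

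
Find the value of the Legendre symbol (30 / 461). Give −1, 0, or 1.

1

Pull out 2: since 461 ≡ 5 (mod 8), (2/461) = -1.
Reciprocity: 15 ≡ 3 and 461 ≡ 1 (mod 4), so (15/461) = +(461/15).
Reduce top mod 15: now compute (11/15).
Reciprocity: 11 ≡ 3 and 15 ≡ 3 (mod 4), so (11/15) = −(15/11).
Reduce top mod 11: now compute (4/11).
Pull out 2^2: since 11 ≡ 3 (mod 8), (2/11) = -1, so (2/11)^2 = +1.
Reached (1/11) = 1. Collecting the sign flips along the way, the symbol is +1.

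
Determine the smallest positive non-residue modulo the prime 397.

2

(2/397) = −1, so 2 is the smallest positive non-residue mod 397.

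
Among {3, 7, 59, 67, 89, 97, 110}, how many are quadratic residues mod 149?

3

(3/149) = -1 → non-residue.
(7/149) = +1 → QR.
(59/149) = -1 → non-residue.
(67/149) = +1 → QR.
(89/149) = -1 → non-residue.
(97/149) = -1 → non-residue.
(110/149) = +1 → QR.
Total quadratic residues among the 7: 3.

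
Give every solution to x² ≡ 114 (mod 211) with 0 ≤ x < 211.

89, 122

Since 211 ≡ 3 (mod 4), a square root of 114 is 114^((211+1)/4) = 114^53 mod 211.
Repeated squaring: 114^2≡125, 114^4≡11, 114^8≡121, 114^16≡82, 114^32≡183 (mod 211).
114^53 = 114^(32+16+4+1) ≡ 122 (mod 211).
Check: 122² = 14884 ≡ 114 (mod 211). The two roots are 89 and 122.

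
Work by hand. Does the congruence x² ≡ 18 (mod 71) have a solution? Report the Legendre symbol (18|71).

1

Euler's criterion: (18/71) ≡ 18^35 (mod 71).
18^2 ≡ 40 (mod 71)
18^4 ≡ 38 (mod 71)
18^8 ≡ 24 (mod 71)
18^16 ≡ 8 (mod 71)
18^32 ≡ 64 (mod 71)
18^35 = 18^(32+2+1) ≡ 1 (mod 71).
Result is 1, so (18/71) = 1.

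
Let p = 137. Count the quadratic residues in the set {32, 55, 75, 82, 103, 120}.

(32/137) = +1 → QR.
(55/137) = -1 → non-residue.
(75/137) = -1 → non-residue.
(82/137) = -1 → non-residue.
(103/137) = +1 → QR.
(120/137) = +1 → QR.
Total quadratic residues among the 6: 3.

3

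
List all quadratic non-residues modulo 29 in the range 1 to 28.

Square k = 1,…,14 (k and 29−k give the same square):
1²=1, 2²=4, 3²=9, 4²=16, 5²=25, 6²≡7, 7²≡20, 8²≡6, 9²≡23, 10²≡13, 11²≡5, 12²≡28, 13²≡24, 14²≡22 (mod 29).
The residues are {1, 4, 5, 6, 7, 9, 13, 16, 20, 22, 23, 24, 25, 28}; the non-residues are the remaining 14 nonzero classes.

2 3 8 10 11 12 14 15 17 18 19 21 26 27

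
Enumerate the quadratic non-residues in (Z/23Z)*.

5,7,10,11,14,15,17,19,20,21,22

Square k = 1,…,11 (k and 23−k give the same square):
1²=1, 2²=4, 3²=9, 4²=16, 5²≡2, 6²≡13, 7²≡3, 8²≡18, 9²≡12, 10²≡8, 11²≡6 (mod 23).
The residues are {1, 2, 3, 4, 6, 8, 9, 12, 13, 16, 18}; the non-residues are the remaining 11 nonzero classes.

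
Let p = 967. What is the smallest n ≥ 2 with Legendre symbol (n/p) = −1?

(2/967) = +1, so 2 is a residue.
(3/967) = −1, so 3 is the smallest positive non-residue mod 967.

3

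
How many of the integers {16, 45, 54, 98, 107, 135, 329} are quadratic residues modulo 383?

3

(16/383) = +1 → QR.
(45/383) = -1 → non-residue.
(54/383) = +1 → QR.
(98/383) = +1 → QR.
(107/383) = -1 → non-residue.
(135/383) = -1 → non-residue.
(329/383) = -1 → non-residue.
Total quadratic residues among the 7: 3.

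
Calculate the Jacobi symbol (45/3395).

Reciprocity: 45 ≡ 1 and 3395 ≡ 3 (mod 4), so (45/3395) = +(3395/45).
Reduce top mod 45: now compute (20/45).
Pull out 2^2: since 45 ≡ 5 (mod 8), (2/45) = -1, so (2/45)^2 = +1.
Reciprocity: 5 ≡ 1 and 45 ≡ 1 (mod 4), so (5/45) = +(45/5).
Reduce top mod 5: now compute (0/5).
Top reduces to 0: gcd > 1, so the symbol is 0.

0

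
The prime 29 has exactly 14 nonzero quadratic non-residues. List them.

2 3 8 10 11 12 14 15 17 18 19 21 26 27

Square k = 1,…,14 (k and 29−k give the same square):
1²=1, 2²=4, 3²=9, 4²=16, 5²=25, 6²≡7, 7²≡20, 8²≡6, 9²≡23, 10²≡13, 11²≡5, 12²≡28, 13²≡24, 14²≡22 (mod 29).
The residues are {1, 4, 5, 6, 7, 9, 13, 16, 20, 22, 23, 24, 25, 28}; the non-residues are the remaining 14 nonzero classes.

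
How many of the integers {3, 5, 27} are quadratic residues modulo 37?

2

(3/37) = +1 → QR.
(5/37) = -1 → non-residue.
(27/37) = +1 → QR.
Total quadratic residues among the 3: 2.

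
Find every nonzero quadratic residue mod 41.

1, 2, 4, 5, 8, 9, 10, 16, 18, 20, 21, 23, 25, 31, 32, 33, 36, 37, 39, 40

Square k = 1,…,20 (k and 41−k give the same square):
1²=1, 2²=4, 3²=9, 4²=16, 5²=25, 6²=36, 7²≡8, 8²≡23, 9²≡40, 10²≡18, 11²≡39, 12²≡21, 13²≡5, 14²≡32, 15²≡20, 16²≡10, 17²≡2, 18²≡37, 19²≡33, 20²≡31 (mod 41).
So the quadratic residues mod 41 are {1, 2, 4, 5, 8, 9, 10, 16, 18, 20, 21, 23, 25, 31, 32, 33, 36, 37, 39, 40}.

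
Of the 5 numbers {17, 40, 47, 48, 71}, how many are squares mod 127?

3

(17/127) = +1 → QR.
(40/127) = -1 → non-residue.
(47/127) = +1 → QR.
(48/127) = -1 → non-residue.
(71/127) = +1 → QR.
Total quadratic residues among the 5: 3.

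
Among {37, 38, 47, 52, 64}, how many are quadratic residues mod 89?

(37/89) = -1 → non-residue.
(38/89) = -1 → non-residue.
(47/89) = +1 → QR.
(52/89) = -1 → non-residue.
(64/89) = +1 → QR.
Total quadratic residues among the 5: 2.

2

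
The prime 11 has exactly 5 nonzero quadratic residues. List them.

Square k = 1,…,5 (k and 11−k give the same square):
1²=1, 2²=4, 3²=9, 4²≡5, 5²≡3 (mod 11).
So the quadratic residues mod 11 are {1, 3, 4, 5, 9}.

1 3 4 5 9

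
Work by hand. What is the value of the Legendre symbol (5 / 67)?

-1

Reciprocity: 5 ≡ 1 and 67 ≡ 3 (mod 4), so (5/67) = +(67/5).
Reduce top mod 5: now compute (2/5).
Pull out 2: since 5 ≡ 5 (mod 8), (2/5) = -1.
Reached (1/5) = 1. Collecting the sign flips along the way, the symbol is -1.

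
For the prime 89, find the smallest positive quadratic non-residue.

3

(2/89) = +1, so 2 is a residue.
(3/89) = −1, so 3 is the smallest positive non-residue mod 89.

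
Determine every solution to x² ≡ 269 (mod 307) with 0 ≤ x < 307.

24, 283

Since 307 ≡ 3 (mod 4), a square root of 269 is 269^((307+1)/4) = 269^77 mod 307.
Repeated squaring: 269^2≡216, 269^4≡299, 269^8≡64, 269^16≡105, 269^32≡280, 269^64≡115 (mod 307).
269^77 = 269^(64+8+4+1) ≡ 24 (mod 307).
Check: 24² = 576 ≡ 269 (mod 307). The two roots are 24 and 283.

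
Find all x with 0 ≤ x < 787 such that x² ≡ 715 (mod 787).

Since 787 ≡ 3 (mod 4), a square root of 715 is 715^((787+1)/4) = 715^197 mod 787.
Repeated squaring: 715^2≡462, 715^4≡167, 715^8≡344, 715^16≡286, 715^32≡735, 715^64≡343, 715^128≡386 (mod 787).
715^197 = 715^(128+64+4+1) ≡ 279 (mod 787).
Check: 279² = 77841 ≡ 715 (mod 787). The two roots are 279 and 508.

279, 508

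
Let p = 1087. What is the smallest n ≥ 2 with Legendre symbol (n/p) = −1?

(2/1087) = +1, so 2 is a residue.
(3/1087) = −1, so 3 is the smallest positive non-residue mod 1087.

3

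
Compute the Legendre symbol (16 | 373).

Pull out 2^4: since 373 ≡ 5 (mod 8), (2/373) = -1, so (2/373)^4 = +1.
Reached (1/373) = 1. Collecting the sign flips along the way, the symbol is +1.

1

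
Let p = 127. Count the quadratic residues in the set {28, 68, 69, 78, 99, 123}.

(28/127) = -1 → non-residue.
(68/127) = +1 → QR.
(69/127) = +1 → QR.
(78/127) = -1 → non-residue.
(99/127) = +1 → QR.
(123/127) = -1 → non-residue.
Total quadratic residues among the 6: 3.

3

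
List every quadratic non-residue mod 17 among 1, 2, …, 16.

3,5,6,7,10,11,12,14

Square k = 1,…,8 (k and 17−k give the same square):
1²=1, 2²=4, 3²=9, 4²=16, 5²≡8, 6²≡2, 7²≡15, 8²≡13 (mod 17).
The residues are {1, 2, 4, 8, 9, 13, 15, 16}; the non-residues are the remaining 8 nonzero classes.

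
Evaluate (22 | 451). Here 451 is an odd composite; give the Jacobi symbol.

0

Pull out 2: since 451 ≡ 3 (mod 8), (2/451) = -1.
Reciprocity: 11 ≡ 3 and 451 ≡ 3 (mod 4), so (11/451) = −(451/11).
Reduce top mod 11: now compute (0/11).
Top reduces to 0: gcd > 1, so the symbol is 0.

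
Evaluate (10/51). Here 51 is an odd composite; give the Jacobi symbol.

Pull out 2: since 51 ≡ 3 (mod 8), (2/51) = -1.
Reciprocity: 5 ≡ 1 and 51 ≡ 3 (mod 4), so (5/51) = +(51/5).
Reduce top mod 5: now compute (1/5).
Reached (1/5) = 1. Collecting the sign flips along the way, the symbol is -1.

-1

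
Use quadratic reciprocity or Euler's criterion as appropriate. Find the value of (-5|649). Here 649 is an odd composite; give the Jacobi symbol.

First reduce: -5 ≡ 644 (mod 649).
Pull out 2^2: since 649 ≡ 1 (mod 8), (2/649) = +1, so (2/649)^2 = +1.
Reciprocity: 161 ≡ 1 and 649 ≡ 1 (mod 4), so (161/649) = +(649/161).
Reduce top mod 161: now compute (5/161).
Reciprocity: 5 ≡ 1 and 161 ≡ 1 (mod 4), so (5/161) = +(161/5).
Reduce top mod 5: now compute (1/5).
Reached (1/5) = 1. Collecting the sign flips along the way, the symbol is +1.

1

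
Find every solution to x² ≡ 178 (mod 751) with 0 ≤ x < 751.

Since 751 ≡ 3 (mod 4), a square root of 178 is 178^((751+1)/4) = 178^188 mod 751.
Repeated squaring: 178^2≡142, 178^4≡638, 178^8≡2, 178^16≡4, 178^32≡16, 178^64≡256, 178^128≡199 (mod 751).
178^188 = 178^(128+32+16+8+4) ≡ 247 (mod 751).
Check: 247² = 61009 ≡ 178 (mod 751). The two roots are 247 and 504.

247, 504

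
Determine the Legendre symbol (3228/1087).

First reduce: 3228 ≡ 1054 (mod 1087).
Pull out 2: since 1087 ≡ 7 (mod 8), (2/1087) = +1.
Reciprocity: 527 ≡ 3 and 1087 ≡ 3 (mod 4), so (527/1087) = −(1087/527).
Reduce top mod 527: now compute (33/527).
Reciprocity: 33 ≡ 1 and 527 ≡ 3 (mod 4), so (33/527) = +(527/33).
Reduce top mod 33: now compute (32/33).
Pull out 2^5: since 33 ≡ 1 (mod 8), (2/33) = +1, so (2/33)^5 = +1.
Reached (1/33) = 1. Collecting the sign flips along the way, the symbol is -1.

-1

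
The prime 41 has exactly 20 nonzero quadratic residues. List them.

Square k = 1,…,20 (k and 41−k give the same square):
1²=1, 2²=4, 3²=9, 4²=16, 5²=25, 6²=36, 7²≡8, 8²≡23, 9²≡40, 10²≡18, 11²≡39, 12²≡21, 13²≡5, 14²≡32, 15²≡20, 16²≡10, 17²≡2, 18²≡37, 19²≡33, 20²≡31 (mod 41).
So the quadratic residues mod 41 are {1, 2, 4, 5, 8, 9, 10, 16, 18, 20, 21, 23, 25, 31, 32, 33, 36, 37, 39, 40}.

1, 2, 4, 5, 8, 9, 10, 16, 18, 20, 21, 23, 25, 31, 32, 33, 36, 37, 39, 40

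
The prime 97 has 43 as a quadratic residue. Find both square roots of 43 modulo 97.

25, 72

97 ≡ 1 (mod 4), so we find a root by search.
Trying successive values, 25² = 625 ≡ 43 (mod 97). The other root is 97 − 25 = 72.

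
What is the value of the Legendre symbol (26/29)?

Pull out 2: since 29 ≡ 5 (mod 8), (2/29) = -1.
Reciprocity: 13 ≡ 1 and 29 ≡ 1 (mod 4), so (13/29) = +(29/13).
Reduce top mod 13: now compute (3/13).
Reciprocity: 3 ≡ 3 and 13 ≡ 1 (mod 4), so (3/13) = +(13/3).
Reduce top mod 3: now compute (1/3).
Reached (1/3) = 1. Collecting the sign flips along the way, the symbol is -1.

-1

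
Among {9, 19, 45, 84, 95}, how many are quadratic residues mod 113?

(9/113) = +1 → QR.
(19/113) = -1 → non-residue.
(45/113) = -1 → non-residue.
(84/113) = -1 → non-residue.
(95/113) = +1 → QR.
Total quadratic residues among the 5: 2.

2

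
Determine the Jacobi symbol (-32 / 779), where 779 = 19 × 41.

1

First reduce: -32 ≡ 747 (mod 779).
Reciprocity: 747 ≡ 3 and 779 ≡ 3 (mod 4), so (747/779) = −(779/747).
Reduce top mod 747: now compute (32/747).
Pull out 2^5: since 747 ≡ 3 (mod 8), (2/747) = -1, so (2/747)^5 = -1.
Reached (1/747) = 1. Collecting the sign flips along the way, the symbol is +1.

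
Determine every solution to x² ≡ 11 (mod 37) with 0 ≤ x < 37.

37 ≡ 1 (mod 4), so we find a root by search.
Trying successive values, 14² = 196 ≡ 11 (mod 37). The other root is 37 − 14 = 23.

14, 23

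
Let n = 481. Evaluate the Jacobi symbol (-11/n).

First reduce: -11 ≡ 470 (mod 481).
Pull out 2: since 481 ≡ 1 (mod 8), (2/481) = +1.
Reciprocity: 235 ≡ 3 and 481 ≡ 1 (mod 4), so (235/481) = +(481/235).
Reduce top mod 235: now compute (11/235).
Reciprocity: 11 ≡ 3 and 235 ≡ 3 (mod 4), so (11/235) = −(235/11).
Reduce top mod 11: now compute (4/11).
Pull out 2^2: since 11 ≡ 3 (mod 8), (2/11) = -1, so (2/11)^2 = +1.
Reached (1/11) = 1. Collecting the sign flips along the way, the symbol is -1.

-1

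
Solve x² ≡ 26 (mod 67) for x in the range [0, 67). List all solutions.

19, 48

Since 67 ≡ 3 (mod 4), a square root of 26 is 26^((67+1)/4) = 26^17 mod 67.
Repeated squaring: 26^2≡6, 26^4≡36, 26^8≡23, 26^16≡60 (mod 67).
26^17 = 26^(16+1) ≡ 19 (mod 67).
Check: 19² = 361 ≡ 26 (mod 67). The two roots are 19 and 48.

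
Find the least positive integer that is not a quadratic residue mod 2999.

17

(2/2999) = +1, so 2 is a residue.
(3/2999) = +1, so 3 is a residue.
(4/2999) = +1, so 4 is a residue.
(5/2999) = +1, so 5 is a residue.
(6/2999) = +1, so 6 is a residue.
(7/2999) = +1, so 7 is a residue.
(8/2999) = +1, so 8 is a residue.
(9/2999) = +1, so 9 is a residue.
(10/2999) = +1, so 10 is a residue.
(11/2999) = +1, so 11 is a residue.
(12/2999) = +1, so 12 is a residue.
(13/2999) = +1, so 13 is a residue.
(14/2999) = +1, so 14 is a residue.
(15/2999) = +1, so 15 is a residue.
(16/2999) = +1, so 16 is a residue.
(17/2999) = −1, so 17 is the smallest positive non-residue mod 2999.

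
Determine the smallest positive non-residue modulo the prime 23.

5

(2/23) = +1, so 2 is a residue.
(3/23) = +1, so 3 is a residue.
(4/23) = +1, so 4 is a residue.
(5/23) = −1, so 5 is the smallest positive non-residue mod 23.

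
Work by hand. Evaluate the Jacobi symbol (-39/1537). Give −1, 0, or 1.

1

First reduce: -39 ≡ 1498 (mod 1537).
Pull out 2: since 1537 ≡ 1 (mod 8), (2/1537) = +1.
Reciprocity: 749 ≡ 1 and 1537 ≡ 1 (mod 4), so (749/1537) = +(1537/749).
Reduce top mod 749: now compute (39/749).
Reciprocity: 39 ≡ 3 and 749 ≡ 1 (mod 4), so (39/749) = +(749/39).
Reduce top mod 39: now compute (8/39).
Pull out 2^3: since 39 ≡ 7 (mod 8), (2/39) = +1, so (2/39)^3 = +1.
Reached (1/39) = 1. Collecting the sign flips along the way, the symbol is +1.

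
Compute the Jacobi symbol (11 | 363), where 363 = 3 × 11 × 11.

0

Reciprocity: 11 ≡ 3 and 363 ≡ 3 (mod 4), so (11/363) = −(363/11).
Reduce top mod 11: now compute (0/11).
Top reduces to 0: gcd > 1, so the symbol is 0.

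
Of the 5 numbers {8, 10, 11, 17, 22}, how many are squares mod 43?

3

(8/43) = -1 → non-residue.
(10/43) = +1 → QR.
(11/43) = +1 → QR.
(17/43) = +1 → QR.
(22/43) = -1 → non-residue.
Total quadratic residues among the 5: 3.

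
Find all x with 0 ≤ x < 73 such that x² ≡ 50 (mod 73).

14, 59

73 ≡ 1 (mod 4), so we find a root by search.
Trying successive values, 14² = 196 ≡ 50 (mod 73). The other root is 73 − 14 = 59.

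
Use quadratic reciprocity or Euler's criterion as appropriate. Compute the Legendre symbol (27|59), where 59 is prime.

Reciprocity: 27 ≡ 3 and 59 ≡ 3 (mod 4), so (27/59) = −(59/27).
Reduce top mod 27: now compute (5/27).
Reciprocity: 5 ≡ 1 and 27 ≡ 3 (mod 4), so (5/27) = +(27/5).
Reduce top mod 5: now compute (2/5).
Pull out 2: since 5 ≡ 5 (mod 8), (2/5) = -1.
Reached (1/5) = 1. Collecting the sign flips along the way, the symbol is +1.

1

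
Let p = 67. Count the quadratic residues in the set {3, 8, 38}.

(3/67) = -1 → non-residue.
(8/67) = -1 → non-residue.
(38/67) = -1 → non-residue.
Total quadratic residues among the 3: 0.

0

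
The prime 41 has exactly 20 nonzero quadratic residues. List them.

Square k = 1,…,20 (k and 41−k give the same square):
1²=1, 2²=4, 3²=9, 4²=16, 5²=25, 6²=36, 7²≡8, 8²≡23, 9²≡40, 10²≡18, 11²≡39, 12²≡21, 13²≡5, 14²≡32, 15²≡20, 16²≡10, 17²≡2, 18²≡37, 19²≡33, 20²≡31 (mod 41).
So the quadratic residues mod 41 are {1, 2, 4, 5, 8, 9, 10, 16, 18, 20, 21, 23, 25, 31, 32, 33, 36, 37, 39, 40}.

1 2 4 5 8 9 10 16 18 20 21 23 25 31 32 33 36 37 39 40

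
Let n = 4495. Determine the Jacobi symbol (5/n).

0

Reciprocity: 5 ≡ 1 and 4495 ≡ 3 (mod 4), so (5/4495) = +(4495/5).
Reduce top mod 5: now compute (0/5).
Top reduces to 0: gcd > 1, so the symbol is 0.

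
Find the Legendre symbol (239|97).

Euler's criterion: (239/97) ≡ 45^48 (mod 97).
45^2 ≡ 85 (mod 97)
45^4 ≡ 47 (mod 97)
45^8 ≡ 75 (mod 97)
45^16 ≡ 96 (mod 97)
45^32 ≡ 1 (mod 97)
45^48 = 45^(32+16) ≡ 96 (mod 97).
Result is 96 ≡ −1, so (239/97) = −1.

-1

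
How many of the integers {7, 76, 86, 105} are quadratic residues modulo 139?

(7/139) = +1 → QR.
(76/139) = -1 → non-residue.
(86/139) = +1 → QR.
(105/139) = -1 → non-residue.
Total quadratic residues among the 4: 2.

2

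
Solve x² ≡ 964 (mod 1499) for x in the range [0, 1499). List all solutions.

Since 1499 ≡ 3 (mod 4), a square root of 964 is 964^((1499+1)/4) = 964^375 mod 1499.
Repeated squaring: 964^2≡1415, 964^4≡1060, 964^8≡849, 964^16≡1281, 964^32≡1055, 964^64≡767, 964^128≡681, 964^256≡570 (mod 1499).
964^375 = 964^(256+64+32+16+4+2+1) ≡ 920 (mod 1499).
Check: 920² = 846400 ≡ 964 (mod 1499). The two roots are 579 and 920.

579, 920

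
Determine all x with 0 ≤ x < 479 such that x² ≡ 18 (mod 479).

82, 397

Since 479 ≡ 3 (mod 4), a square root of 18 is 18^((479+1)/4) = 18^120 mod 479.
Repeated squaring: 18^2≡324, 18^4≡75, 18^8≡356, 18^16≡280, 18^32≡323, 18^64≡386 (mod 479).
18^120 = 18^(64+32+16+8) ≡ 397 (mod 479).
Check: 397² = 157609 ≡ 18 (mod 479). The two roots are 82 and 397.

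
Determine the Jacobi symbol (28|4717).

-1

Pull out 2^2: since 4717 ≡ 5 (mod 8), (2/4717) = -1, so (2/4717)^2 = +1.
Reciprocity: 7 ≡ 3 and 4717 ≡ 1 (mod 4), so (7/4717) = +(4717/7).
Reduce top mod 7: now compute (6/7).
Pull out 2: since 7 ≡ 7 (mod 8), (2/7) = +1.
Reciprocity: 3 ≡ 3 and 7 ≡ 3 (mod 4), so (3/7) = −(7/3).
Reduce top mod 3: now compute (1/3).
Reached (1/3) = 1. Collecting the sign flips along the way, the symbol is -1.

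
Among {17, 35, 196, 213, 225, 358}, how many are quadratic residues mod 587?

(17/587) = +1 → QR.
(35/587) = -1 → non-residue.
(196/587) = +1 → QR.
(213/587) = -1 → non-residue.
(225/587) = +1 → QR.
(358/587) = -1 → non-residue.
Total quadratic residues among the 6: 3.

3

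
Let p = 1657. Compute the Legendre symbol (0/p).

0

Top reduces to 0: gcd > 1, so the symbol is 0.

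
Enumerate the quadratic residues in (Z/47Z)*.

1 2 3 4 6 7 8 9 12 14 16 17 18 21 24 25 27 28 32 34 36 37 42

Square k = 1,…,23 (k and 47−k give the same square):
1²=1, 2²=4, 3²=9, 4²=16, 5²=25, 6²=36, 7²≡2, 8²≡17, 9²≡34, 10²≡6, 11²≡27, 12²≡3, 13²≡28, 14²≡8, 15²≡37, 16²≡21, 17²≡7, 18²≡42, 19²≡32, 20²≡24, 21²≡18, 22²≡14, 23²≡12 (mod 47).
So the quadratic residues mod 47 are {1, 2, 3, 4, 6, 7, 8, 9, 12, 14, 16, 17, 18, 21, 24, 25, 27, 28, 32, 34, 36, 37, 42}.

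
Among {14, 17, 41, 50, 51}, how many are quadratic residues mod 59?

3

(14/59) = -1 → non-residue.
(17/59) = +1 → QR.
(41/59) = +1 → QR.
(50/59) = -1 → non-residue.
(51/59) = +1 → QR.
Total quadratic residues among the 5: 3.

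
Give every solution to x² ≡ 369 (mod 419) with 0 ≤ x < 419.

61, 358

Since 419 ≡ 3 (mod 4), a square root of 369 is 369^((419+1)/4) = 369^105 mod 419.
Repeated squaring: 369^2≡405, 369^4≡196, 369^8≡287, 369^16≡245, 369^32≡108, 369^64≡351 (mod 419).
369^105 = 369^(64+32+8+1) ≡ 358 (mod 419).
Check: 358² = 128164 ≡ 369 (mod 419). The two roots are 61 and 358.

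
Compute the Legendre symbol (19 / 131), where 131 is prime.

Euler's criterion: (19/131) ≡ 19^65 (mod 131).
19^2 ≡ 99 (mod 131)
19^4 ≡ 107 (mod 131)
19^8 ≡ 52 (mod 131)
19^16 ≡ 84 (mod 131)
19^32 ≡ 113 (mod 131)
19^64 ≡ 62 (mod 131)
19^65 = 19^(64+1) ≡ 130 (mod 131).
Result is 130 ≡ −1, so (19/131) = −1.

-1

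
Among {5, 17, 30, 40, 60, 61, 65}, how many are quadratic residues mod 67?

(5/67) = -1 → non-residue.
(17/67) = +1 → QR.
(30/67) = -1 → non-residue.
(40/67) = +1 → QR.
(60/67) = +1 → QR.
(61/67) = -1 → non-residue.
(65/67) = +1 → QR.
Total quadratic residues among the 7: 4.

4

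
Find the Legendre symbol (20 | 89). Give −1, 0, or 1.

Pull out 2^2: since 89 ≡ 1 (mod 8), (2/89) = +1, so (2/89)^2 = +1.
Reciprocity: 5 ≡ 1 and 89 ≡ 1 (mod 4), so (5/89) = +(89/5).
Reduce top mod 5: now compute (4/5).
Pull out 2^2: since 5 ≡ 5 (mod 8), (2/5) = -1, so (2/5)^2 = +1.
Reached (1/5) = 1. Collecting the sign flips along the way, the symbol is +1.

1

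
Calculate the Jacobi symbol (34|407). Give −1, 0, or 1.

Pull out 2: since 407 ≡ 7 (mod 8), (2/407) = +1.
Reciprocity: 17 ≡ 1 and 407 ≡ 3 (mod 4), so (17/407) = +(407/17).
Reduce top mod 17: now compute (16/17).
Pull out 2^4: since 17 ≡ 1 (mod 8), (2/17) = +1, so (2/17)^4 = +1.
Reached (1/17) = 1. Collecting the sign flips along the way, the symbol is +1.

1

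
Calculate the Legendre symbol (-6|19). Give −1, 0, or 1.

First reduce: -6 ≡ 13 (mod 19).
Reciprocity: 13 ≡ 1 and 19 ≡ 3 (mod 4), so (13/19) = +(19/13).
Reduce top mod 13: now compute (6/13).
Pull out 2: since 13 ≡ 5 (mod 8), (2/13) = -1.
Reciprocity: 3 ≡ 3 and 13 ≡ 1 (mod 4), so (3/13) = +(13/3).
Reduce top mod 3: now compute (1/3).
Reached (1/3) = 1. Collecting the sign flips along the way, the symbol is -1.

-1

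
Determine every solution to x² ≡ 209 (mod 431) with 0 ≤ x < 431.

Since 431 ≡ 3 (mod 4), a square root of 209 is 209^((431+1)/4) = 209^108 mod 431.
Repeated squaring: 209^2≡150, 209^4≡88, 209^8≡417, 209^16≡196, 209^32≡57, 209^64≡232 (mod 431).
209^108 = 209^(64+32+8+4) ≡ 263 (mod 431).
Check: 263² = 69169 ≡ 209 (mod 431). The two roots are 168 and 263.

168, 263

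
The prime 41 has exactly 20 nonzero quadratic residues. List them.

1,2,4,5,8,9,10,16,18,20,21,23,25,31,32,33,36,37,39,40

Square k = 1,…,20 (k and 41−k give the same square):
1²=1, 2²=4, 3²=9, 4²=16, 5²=25, 6²=36, 7²≡8, 8²≡23, 9²≡40, 10²≡18, 11²≡39, 12²≡21, 13²≡5, 14²≡32, 15²≡20, 16²≡10, 17²≡2, 18²≡37, 19²≡33, 20²≡31 (mod 41).
So the quadratic residues mod 41 are {1, 2, 4, 5, 8, 9, 10, 16, 18, 20, 21, 23, 25, 31, 32, 33, 36, 37, 39, 40}.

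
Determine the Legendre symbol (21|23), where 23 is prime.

-1

Reciprocity: 21 ≡ 1 and 23 ≡ 3 (mod 4), so (21/23) = +(23/21).
Reduce top mod 21: now compute (2/21).
Pull out 2: since 21 ≡ 5 (mod 8), (2/21) = -1.
Reached (1/21) = 1. Collecting the sign flips along the way, the symbol is -1.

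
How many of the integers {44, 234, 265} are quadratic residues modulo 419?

(44/419) = -1 → non-residue.
(234/419) = -1 → non-residue.
(265/419) = -1 → non-residue.
Total quadratic residues among the 3: 0.

0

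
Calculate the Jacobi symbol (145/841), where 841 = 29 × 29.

0

Reciprocity: 145 ≡ 1 and 841 ≡ 1 (mod 4), so (145/841) = +(841/145).
Reduce top mod 145: now compute (116/145).
Pull out 2^2: since 145 ≡ 1 (mod 8), (2/145) = +1, so (2/145)^2 = +1.
Reciprocity: 29 ≡ 1 and 145 ≡ 1 (mod 4), so (29/145) = +(145/29).
Reduce top mod 29: now compute (0/29).
Top reduces to 0: gcd > 1, so the symbol is 0.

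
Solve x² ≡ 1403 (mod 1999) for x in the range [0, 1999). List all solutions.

Since 1999 ≡ 3 (mod 4), a square root of 1403 is 1403^((1999+1)/4) = 1403^500 mod 1999.
Repeated squaring: 1403^2≡1393, 1403^4≡1419, 1403^8≡568, 1403^16≡785, 1403^32≡533, 1403^64≡231, 1403^128≡1387, 1403^256≡731 (mod 1999).
1403^500 = 1403^(256+128+64+32+16+4) ≡ 1535 (mod 1999).
Check: 1535² = 2356225 ≡ 1403 (mod 1999). The two roots are 464 and 1535.

464, 1535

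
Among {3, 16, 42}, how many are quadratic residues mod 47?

(3/47) = +1 → QR.
(16/47) = +1 → QR.
(42/47) = +1 → QR.
Total quadratic residues among the 3: 3.

3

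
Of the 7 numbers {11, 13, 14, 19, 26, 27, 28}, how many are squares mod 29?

(11/29) = -1 → non-residue.
(13/29) = +1 → QR.
(14/29) = -1 → non-residue.
(19/29) = -1 → non-residue.
(26/29) = -1 → non-residue.
(27/29) = -1 → non-residue.
(28/29) = +1 → QR.
Total quadratic residues among the 7: 2.

2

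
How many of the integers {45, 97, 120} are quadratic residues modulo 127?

(45/127) = -1 → non-residue.
(97/127) = -1 → non-residue.
(120/127) = +1 → QR.
Total quadratic residues among the 3: 1.

1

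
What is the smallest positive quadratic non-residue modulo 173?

2

(2/173) = −1, so 2 is the smallest positive non-residue mod 173.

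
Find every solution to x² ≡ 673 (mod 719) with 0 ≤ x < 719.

229, 490

Since 719 ≡ 3 (mod 4), a square root of 673 is 673^((719+1)/4) = 673^180 mod 719.
Repeated squaring: 673^2≡678, 673^4≡243, 673^8≡91, 673^16≡372, 673^32≡336, 673^64≡13, 673^128≡169 (mod 719).
673^180 = 673^(128+32+16+4) ≡ 490 (mod 719).
Check: 490² = 240100 ≡ 673 (mod 719). The two roots are 229 and 490.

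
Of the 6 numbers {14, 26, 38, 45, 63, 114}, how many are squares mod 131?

4

(14/131) = -1 → non-residue.
(26/131) = -1 → non-residue.
(38/131) = +1 → QR.
(45/131) = +1 → QR.
(63/131) = +1 → QR.
(114/131) = +1 → QR.
Total quadratic residues among the 6: 4.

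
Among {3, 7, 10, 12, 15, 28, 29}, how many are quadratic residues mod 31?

3

(3/31) = -1 → non-residue.
(7/31) = +1 → QR.
(10/31) = +1 → QR.
(12/31) = -1 → non-residue.
(15/31) = -1 → non-residue.
(28/31) = +1 → QR.
(29/31) = -1 → non-residue.
Total quadratic residues among the 7: 3.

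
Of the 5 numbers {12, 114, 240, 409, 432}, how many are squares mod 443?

(12/443) = +1 → QR.
(114/443) = +1 → QR.
(240/443) = -1 → non-residue.
(409/443) = +1 → QR.
(432/443) = +1 → QR.
Total quadratic residues among the 5: 4.

4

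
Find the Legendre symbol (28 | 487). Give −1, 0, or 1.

Pull out 2^2: since 487 ≡ 7 (mod 8), (2/487) = +1, so (2/487)^2 = +1.
Reciprocity: 7 ≡ 3 and 487 ≡ 3 (mod 4), so (7/487) = −(487/7).
Reduce top mod 7: now compute (4/7).
Pull out 2^2: since 7 ≡ 7 (mod 8), (2/7) = +1, so (2/7)^2 = +1.
Reached (1/7) = 1. Collecting the sign flips along the way, the symbol is -1.

-1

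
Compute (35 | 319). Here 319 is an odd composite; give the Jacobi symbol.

-1

Reciprocity: 35 ≡ 3 and 319 ≡ 3 (mod 4), so (35/319) = −(319/35).
Reduce top mod 35: now compute (4/35).
Pull out 2^2: since 35 ≡ 3 (mod 8), (2/35) = -1, so (2/35)^2 = +1.
Reached (1/35) = 1. Collecting the sign flips along the way, the symbol is -1.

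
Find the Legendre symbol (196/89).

1

First reduce: 196 ≡ 18 (mod 89).
Pull out 2: since 89 ≡ 1 (mod 8), (2/89) = +1.
Reciprocity: 9 ≡ 1 and 89 ≡ 1 (mod 4), so (9/89) = +(89/9).
Reduce top mod 9: now compute (8/9).
Pull out 2^3: since 9 ≡ 1 (mod 8), (2/9) = +1, so (2/9)^3 = +1.
Reached (1/9) = 1. Collecting the sign flips along the way, the symbol is +1.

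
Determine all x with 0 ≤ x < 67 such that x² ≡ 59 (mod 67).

27, 40

Since 67 ≡ 3 (mod 4), a square root of 59 is 59^((67+1)/4) = 59^17 mod 67.
Repeated squaring: 59^2≡64, 59^4≡9, 59^8≡14, 59^16≡62 (mod 67).
59^17 = 59^(16+1) ≡ 40 (mod 67).
Check: 40² = 1600 ≡ 59 (mod 67). The two roots are 27 and 40.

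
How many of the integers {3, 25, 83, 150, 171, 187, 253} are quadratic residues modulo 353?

5

(3/353) = -1 → non-residue.
(25/353) = +1 → QR.
(83/353) = +1 → QR.
(150/353) = -1 → non-residue.
(171/353) = +1 → QR.
(187/353) = +1 → QR.
(253/353) = +1 → QR.
Total quadratic residues among the 7: 5.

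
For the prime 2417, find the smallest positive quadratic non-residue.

(2/2417) = +1, so 2 is a residue.
(3/2417) = −1, so 3 is the smallest positive non-residue mod 2417.

3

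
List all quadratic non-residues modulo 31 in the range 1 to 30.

Square k = 1,…,15 (k and 31−k give the same square):
1²=1, 2²=4, 3²=9, 4²=16, 5²=25, 6²≡5, 7²≡18, 8²≡2, 9²≡19, 10²≡7, 11²≡28, 12²≡20, 13²≡14, 14²≡10, 15²≡8 (mod 31).
The residues are {1, 2, 4, 5, 7, 8, 9, 10, 14, 16, 18, 19, 20, 25, 28}; the non-residues are the remaining 15 nonzero classes.

3, 6, 11, 12, 13, 15, 17, 21, 22, 23, 24, 26, 27, 29, 30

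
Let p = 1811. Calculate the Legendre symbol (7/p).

Reciprocity: 7 ≡ 3 and 1811 ≡ 3 (mod 4), so (7/1811) = −(1811/7).
Reduce top mod 7: now compute (5/7).
Reciprocity: 5 ≡ 1 and 7 ≡ 3 (mod 4), so (5/7) = +(7/5).
Reduce top mod 5: now compute (2/5).
Pull out 2: since 5 ≡ 5 (mod 8), (2/5) = -1.
Reached (1/5) = 1. Collecting the sign flips along the way, the symbol is +1.

1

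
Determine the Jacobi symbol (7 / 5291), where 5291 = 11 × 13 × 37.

1

Reciprocity: 7 ≡ 3 and 5291 ≡ 3 (mod 4), so (7/5291) = −(5291/7).
Reduce top mod 7: now compute (6/7).
Pull out 2: since 7 ≡ 7 (mod 8), (2/7) = +1.
Reciprocity: 3 ≡ 3 and 7 ≡ 3 (mod 4), so (3/7) = −(7/3).
Reduce top mod 3: now compute (1/3).
Reached (1/3) = 1. Collecting the sign flips along the way, the symbol is +1.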